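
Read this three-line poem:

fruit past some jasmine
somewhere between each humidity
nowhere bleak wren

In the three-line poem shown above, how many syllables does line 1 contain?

Line 1: fruit(1) + past(1) + some(1) + jasmine(2) = 5

5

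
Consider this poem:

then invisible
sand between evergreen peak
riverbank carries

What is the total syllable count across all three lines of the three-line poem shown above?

17

Line 1: "then invisible": 1+4 = 5
Line 2: "sand between evergreen peak": 1+2+3+1 = 7
Line 3: "riverbank carries": 3+2 = 5
Total: 5 + 7 + 5 = 17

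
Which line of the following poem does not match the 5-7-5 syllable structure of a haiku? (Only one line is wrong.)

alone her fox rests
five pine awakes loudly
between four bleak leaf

Line 2

Line 1: "alone her fox rests": 2+1+1+1 = 5 ✓
Line 2: "five pine awakes loudly": 1+1+2+2 = 6 (expected 7)
Line 3: "between four bleak leaf": 2+1+1+1 = 5 ✓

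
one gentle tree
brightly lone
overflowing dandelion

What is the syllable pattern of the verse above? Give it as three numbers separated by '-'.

4-3-8

Line 1: one(1) + gentle(2) + tree(1) = 4
Line 2: brightly(2) + lone(1) = 3
Line 3: overflowing(4) + dandelion(4) = 8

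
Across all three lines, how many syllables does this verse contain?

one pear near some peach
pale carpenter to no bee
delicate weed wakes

Line 1: one (1), pear (1), near (1), some (1), peach (1) → 5
Line 2: pale (1), carpenter (3), to (1), no (1), bee (1) → 7
Line 3: delicate (3), weed (1), wakes (1) → 5
Total: 5 + 7 + 5 = 17

17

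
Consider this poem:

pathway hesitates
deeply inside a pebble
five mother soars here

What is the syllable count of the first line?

5

The first line: "pathway hesitates": 2+3 = 5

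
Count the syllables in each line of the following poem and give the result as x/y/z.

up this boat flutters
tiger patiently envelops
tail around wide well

Line 1: "up this boat flutters": 1+1+1+2 = 5
Line 2: "tiger patiently envelops": 2+3+3 = 8
Line 3: "tail around wide well": 1+2+1+1 = 5

5/8/5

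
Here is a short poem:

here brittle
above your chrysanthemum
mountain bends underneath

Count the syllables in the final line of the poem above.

6

The final line: "mountain bends underneath": 2+1+3 = 6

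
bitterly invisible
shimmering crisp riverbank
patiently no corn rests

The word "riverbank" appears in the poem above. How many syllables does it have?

3

"riverbank" has 3 syllables.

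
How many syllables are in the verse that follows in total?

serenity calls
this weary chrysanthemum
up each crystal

Line 1: serenity (4), calls (1) → 5
Line 2: this (1), weary (2), chrysanthemum (4) → 7
Line 3: up (1), each (1), crystal (2) → 4
Total: 5 + 7 + 4 = 16

16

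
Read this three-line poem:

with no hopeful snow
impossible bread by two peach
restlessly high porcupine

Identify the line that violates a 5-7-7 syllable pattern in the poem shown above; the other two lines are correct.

Line 1: with (1), no (1), hopeful (2), snow (1) → 5 ✓
Line 2: impossible (4), bread (1), by (1), two (1), peach (1) → 8 (expected 7)
Line 3: restlessly (3), high (1), porcupine (3) → 7 ✓

Line 2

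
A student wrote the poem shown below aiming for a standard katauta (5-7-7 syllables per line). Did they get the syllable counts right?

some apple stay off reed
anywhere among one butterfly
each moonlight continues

No

Line 1: some (1), apple (2), stay (1), off (1), reed (1) → 6 (expected 5)
Line 2: anywhere (3), among (2), one (1), butterfly (3) → 9 (expected 7)
Line 3: each (1), moonlight (2), continues (3) → 6 (expected 7)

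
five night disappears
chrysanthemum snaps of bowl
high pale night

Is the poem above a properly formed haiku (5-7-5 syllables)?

No

Line 1: "five night disappears": 1+1+3 = 5 ✓
Line 2: "chrysanthemum snaps of bowl": 4+1+1+1 = 7 ✓
Line 3: "high pale night": 1+1+1 = 3 (expected 5)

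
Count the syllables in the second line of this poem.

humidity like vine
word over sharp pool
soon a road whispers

The second line: word (1), over (2), sharp (1), pool (1) → 5

5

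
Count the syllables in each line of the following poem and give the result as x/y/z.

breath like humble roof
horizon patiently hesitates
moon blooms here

5/9/3

Line 1: "breath like humble roof": 1+1+2+1 = 5
Line 2: "horizon patiently hesitates": 3+3+3 = 9
Line 3: "moon blooms here": 1+1+1 = 3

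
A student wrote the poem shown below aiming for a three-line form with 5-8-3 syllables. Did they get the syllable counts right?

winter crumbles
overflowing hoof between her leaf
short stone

Line 1: winter (2), crumbles (2) → 4 (expected 5)
Line 2: overflowing (4), hoof (1), between (2), her (1), leaf (1) → 9 (expected 8)
Line 3: short (1), stone (1) → 2 (expected 3)

No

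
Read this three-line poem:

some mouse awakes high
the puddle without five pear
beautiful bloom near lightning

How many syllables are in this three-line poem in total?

Line 1: some (1), mouse (1), awakes (2), high (1) → 5
Line 2: the (1), puddle (2), without (2), five (1), pear (1) → 7
Line 3: beautiful (3), bloom (1), near (1), lightning (2) → 7
Total: 5 + 7 + 7 = 19

19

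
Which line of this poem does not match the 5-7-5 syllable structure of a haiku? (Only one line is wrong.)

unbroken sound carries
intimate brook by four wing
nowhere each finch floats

The first line

Line 1: "unbroken sound carries": 3+1+2 = 6 (expected 5)
Line 2: "intimate brook by four wing": 3+1+1+1+1 = 7 ✓
Line 3: "nowhere each finch floats": 2+1+1+1 = 5 ✓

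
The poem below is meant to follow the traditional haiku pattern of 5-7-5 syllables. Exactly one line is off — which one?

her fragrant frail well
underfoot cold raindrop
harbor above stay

Line 2

Line 1: her (1), fragrant (2), frail (1), well (1) → 5 ✓
Line 2: underfoot (3), cold (1), raindrop (2) → 6 (expected 7)
Line 3: harbor (2), above (2), stay (1) → 5 ✓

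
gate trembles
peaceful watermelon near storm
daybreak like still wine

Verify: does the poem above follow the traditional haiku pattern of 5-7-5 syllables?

Line 1: gate(1) + trembles(2) = 3 (expected 5)
Line 2: peaceful(2) + watermelon(4) + near(1) + storm(1) = 8 (expected 7)
Line 3: daybreak(2) + like(1) + still(1) + wine(1) = 5 ✓

No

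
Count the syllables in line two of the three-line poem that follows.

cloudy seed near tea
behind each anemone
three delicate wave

7

Line two: behind(2) + each(1) + anemone(4) = 7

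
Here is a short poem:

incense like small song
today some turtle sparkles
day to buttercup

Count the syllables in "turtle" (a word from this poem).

"turtle" has 2 syllables.

2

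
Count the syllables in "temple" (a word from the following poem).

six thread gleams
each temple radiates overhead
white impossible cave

"temple" has 2 syllables.

2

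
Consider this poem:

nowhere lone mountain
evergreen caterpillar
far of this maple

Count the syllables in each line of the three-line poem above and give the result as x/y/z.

Line 1: "nowhere lone mountain": 2+1+2 = 5
Line 2: "evergreen caterpillar": 3+4 = 7
Line 3: "far of this maple": 1+1+1+2 = 5

5/7/5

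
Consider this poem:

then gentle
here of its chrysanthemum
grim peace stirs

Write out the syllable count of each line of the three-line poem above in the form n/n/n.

Line 1: then (1), gentle (2) → 3
Line 2: here (1), of (1), its (1), chrysanthemum (4) → 7
Line 3: grim (1), peace (1), stirs (1) → 3

3/7/3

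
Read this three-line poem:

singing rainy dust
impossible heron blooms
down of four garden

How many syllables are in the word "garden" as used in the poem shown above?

2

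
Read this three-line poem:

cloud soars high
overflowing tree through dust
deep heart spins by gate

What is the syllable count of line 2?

7

Line 2: overflowing(4) + tree(1) + through(1) + dust(1) = 7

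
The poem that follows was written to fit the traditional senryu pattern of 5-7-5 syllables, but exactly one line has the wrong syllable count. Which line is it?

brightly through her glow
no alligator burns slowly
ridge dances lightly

Line 1: "brightly through her glow": 2+1+1+1 = 5 ✓
Line 2: "no alligator burns slowly": 1+4+1+2 = 8 (expected 7)
Line 3: "ridge dances lightly": 1+2+2 = 5 ✓

The second line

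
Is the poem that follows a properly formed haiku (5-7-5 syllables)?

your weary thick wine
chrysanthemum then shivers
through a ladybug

Yes

Line 1: your (1), weary (2), thick (1), wine (1) → 5 ✓
Line 2: chrysanthemum (4), then (1), shivers (2) → 7 ✓
Line 3: through (1), a (1), ladybug (3) → 5 ✓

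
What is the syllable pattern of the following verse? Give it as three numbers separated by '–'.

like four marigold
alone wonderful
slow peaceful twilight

Line 1: "like four marigold": 1+1+3 = 5
Line 2: "alone wonderful": 2+3 = 5
Line 3: "slow peaceful twilight": 1+2+2 = 5

5–5–5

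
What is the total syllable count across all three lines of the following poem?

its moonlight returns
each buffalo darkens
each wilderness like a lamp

18

Line 1: its (1), moonlight (2), returns (2) → 5
Line 2: each (1), buffalo (3), darkens (2) → 6
Line 3: each (1), wilderness (3), like (1), a (1), lamp (1) → 7
Total: 5 + 6 + 7 = 18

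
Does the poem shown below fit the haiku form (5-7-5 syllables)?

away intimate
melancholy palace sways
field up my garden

Line 1: "away intimate": 2+3 = 5 ✓
Line 2: "melancholy palace sways": 4+2+1 = 7 ✓
Line 3: "field up my garden": 1+1+1+2 = 5 ✓

Yes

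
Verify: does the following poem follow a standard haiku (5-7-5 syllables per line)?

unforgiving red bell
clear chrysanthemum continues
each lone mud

No

Line 1: unforgiving(4) + red(1) + bell(1) = 6 (expected 5)
Line 2: clear(1) + chrysanthemum(4) + continues(3) = 8 (expected 7)
Line 3: each(1) + lone(1) + mud(1) = 3 (expected 5)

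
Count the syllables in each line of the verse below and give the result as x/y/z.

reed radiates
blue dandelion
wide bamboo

Line 1: "reed radiates": 1+3 = 4
Line 2: "blue dandelion": 1+4 = 5
Line 3: "wide bamboo": 1+2 = 3

4/5/3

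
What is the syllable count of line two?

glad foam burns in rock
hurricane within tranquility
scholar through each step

9

Line two: hurricane (3), within (2), tranquility (4) → 9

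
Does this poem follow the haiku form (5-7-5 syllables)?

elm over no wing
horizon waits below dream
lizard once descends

Yes

Line 1: "elm over no wing": 1+2+1+1 = 5 ✓
Line 2: "horizon waits below dream": 3+1+2+1 = 7 ✓
Line 3: "lizard once descends": 2+1+2 = 5 ✓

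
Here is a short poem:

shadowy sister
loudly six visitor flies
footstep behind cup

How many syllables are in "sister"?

"sister" has 2 syllables.

2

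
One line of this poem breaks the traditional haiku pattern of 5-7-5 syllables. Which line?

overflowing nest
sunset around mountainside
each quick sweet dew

The third line

Line 1: overflowing(4) + nest(1) = 5 ✓
Line 2: sunset(2) + around(2) + mountainside(3) = 7 ✓
Line 3: each(1) + quick(1) + sweet(1) + dew(1) = 4 (expected 5)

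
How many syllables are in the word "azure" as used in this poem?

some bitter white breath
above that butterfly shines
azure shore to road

"azure" has 2 syllables.

2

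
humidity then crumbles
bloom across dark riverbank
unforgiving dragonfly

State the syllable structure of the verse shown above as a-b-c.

7-7-7

Line 1: "humidity then crumbles": 4+1+2 = 7
Line 2: "bloom across dark riverbank": 1+2+1+3 = 7
Line 3: "unforgiving dragonfly": 4+3 = 7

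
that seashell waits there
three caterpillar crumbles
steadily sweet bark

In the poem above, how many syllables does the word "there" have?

1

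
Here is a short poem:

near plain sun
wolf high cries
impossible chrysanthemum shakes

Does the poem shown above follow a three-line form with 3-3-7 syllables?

No

Line 1: near (1), plain (1), sun (1) → 3 ✓
Line 2: wolf (1), high (1), cries (1) → 3 ✓
Line 3: impossible (4), chrysanthemum (4), shakes (1) → 9 (expected 7)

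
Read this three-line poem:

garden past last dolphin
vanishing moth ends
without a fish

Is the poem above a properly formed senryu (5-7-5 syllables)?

Line 1: garden (2), past (1), last (1), dolphin (2) → 6 (expected 5)
Line 2: vanishing (3), moth (1), ends (1) → 5 (expected 7)
Line 3: without (2), a (1), fish (1) → 4 (expected 5)

No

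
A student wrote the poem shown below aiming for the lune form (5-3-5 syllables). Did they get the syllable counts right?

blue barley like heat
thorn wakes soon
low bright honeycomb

Line 1: blue(1) + barley(2) + like(1) + heat(1) = 5 ✓
Line 2: thorn(1) + wakes(1) + soon(1) = 3 ✓
Line 3: low(1) + bright(1) + honeycomb(3) = 5 ✓

Yes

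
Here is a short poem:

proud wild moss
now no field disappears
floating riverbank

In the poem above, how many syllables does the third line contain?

The third line: "floating riverbank": 2+3 = 5

5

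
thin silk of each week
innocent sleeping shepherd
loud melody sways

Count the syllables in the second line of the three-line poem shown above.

7

The second line: innocent(3) + sleeping(2) + shepherd(2) = 7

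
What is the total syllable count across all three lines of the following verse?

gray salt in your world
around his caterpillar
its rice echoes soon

Line 1: gray (1), salt (1), in (1), your (1), world (1) → 5
Line 2: around (2), his (1), caterpillar (4) → 7
Line 3: its (1), rice (1), echoes (2), soon (1) → 5
Total: 5 + 7 + 5 = 17

17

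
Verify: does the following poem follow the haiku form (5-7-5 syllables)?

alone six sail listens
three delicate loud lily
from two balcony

Line 1: alone(2) + six(1) + sail(1) + listens(2) = 6 (expected 5)
Line 2: three(1) + delicate(3) + loud(1) + lily(2) = 7 ✓
Line 3: from(1) + two(1) + balcony(3) = 5 ✓

No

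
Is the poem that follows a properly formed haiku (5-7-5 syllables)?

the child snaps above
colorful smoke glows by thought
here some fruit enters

Line 1: the (1), child (1), snaps (1), above (2) → 5 ✓
Line 2: colorful (3), smoke (1), glows (1), by (1), thought (1) → 7 ✓
Line 3: here (1), some (1), fruit (1), enters (2) → 5 ✓

Yes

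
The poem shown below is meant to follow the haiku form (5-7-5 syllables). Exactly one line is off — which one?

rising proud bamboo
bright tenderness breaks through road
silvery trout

The third line

Line 1: "rising proud bamboo": 2+1+2 = 5 ✓
Line 2: "bright tenderness breaks through road": 1+3+1+1+1 = 7 ✓
Line 3: "silvery trout": 3+1 = 4 (expected 5)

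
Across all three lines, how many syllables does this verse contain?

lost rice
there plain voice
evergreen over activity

14

Line 1: lost (1), rice (1) → 2
Line 2: there (1), plain (1), voice (1) → 3
Line 3: evergreen (3), over (2), activity (4) → 9
Total: 2 + 3 + 9 = 14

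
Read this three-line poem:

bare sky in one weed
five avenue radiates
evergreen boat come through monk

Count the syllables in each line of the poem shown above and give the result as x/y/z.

Line 1: bare (1), sky (1), in (1), one (1), weed (1) → 5
Line 2: five (1), avenue (3), radiates (3) → 7
Line 3: evergreen (3), boat (1), come (1), through (1), monk (1) → 7

5/7/7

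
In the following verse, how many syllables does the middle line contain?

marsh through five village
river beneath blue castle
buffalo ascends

The middle line: "river beneath blue castle": 2+2+1+2 = 7

7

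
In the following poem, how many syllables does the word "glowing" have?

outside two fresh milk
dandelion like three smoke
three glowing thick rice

"glowing" has 2 syllables.

2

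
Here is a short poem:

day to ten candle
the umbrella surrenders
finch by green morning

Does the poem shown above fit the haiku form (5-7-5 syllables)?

Yes

Line 1: day (1), to (1), ten (1), candle (2) → 5 ✓
Line 2: the (1), umbrella (3), surrenders (3) → 7 ✓
Line 3: finch (1), by (1), green (1), morning (2) → 5 ✓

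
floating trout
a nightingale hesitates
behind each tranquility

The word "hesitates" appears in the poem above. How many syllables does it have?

3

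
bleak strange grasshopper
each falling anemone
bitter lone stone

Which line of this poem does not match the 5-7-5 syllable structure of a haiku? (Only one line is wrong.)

Line 1: bleak(1) + strange(1) + grasshopper(3) = 5 ✓
Line 2: each(1) + falling(2) + anemone(4) = 7 ✓
Line 3: bitter(2) + lone(1) + stone(1) = 4 (expected 5)

The third line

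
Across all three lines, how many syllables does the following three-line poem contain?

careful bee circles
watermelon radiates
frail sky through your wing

Line 1: "careful bee circles": 2+1+2 = 5
Line 2: "watermelon radiates": 4+3 = 7
Line 3: "frail sky through your wing": 1+1+1+1+1 = 5
Total: 5 + 7 + 5 = 17

17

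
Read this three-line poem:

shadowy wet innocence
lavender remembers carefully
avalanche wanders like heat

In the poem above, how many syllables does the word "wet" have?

1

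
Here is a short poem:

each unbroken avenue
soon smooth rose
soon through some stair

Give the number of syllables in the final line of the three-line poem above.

4

The final line: "soon through some stair": 1+1+1+1 = 4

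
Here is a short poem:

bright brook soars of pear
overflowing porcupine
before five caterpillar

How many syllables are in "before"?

2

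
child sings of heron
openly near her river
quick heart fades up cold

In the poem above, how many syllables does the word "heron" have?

2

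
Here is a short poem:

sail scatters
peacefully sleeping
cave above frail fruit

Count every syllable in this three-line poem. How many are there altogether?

13

Line 1: sail(1) + scatters(2) = 3
Line 2: peacefully(3) + sleeping(2) = 5
Line 3: cave(1) + above(2) + frail(1) + fruit(1) = 5
Total: 3 + 5 + 5 = 13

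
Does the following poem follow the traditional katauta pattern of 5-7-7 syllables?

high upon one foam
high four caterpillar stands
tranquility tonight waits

Line 1: high (1), upon (2), one (1), foam (1) → 5 ✓
Line 2: high (1), four (1), caterpillar (4), stands (1) → 7 ✓
Line 3: tranquility (4), tonight (2), waits (1) → 7 ✓

Yes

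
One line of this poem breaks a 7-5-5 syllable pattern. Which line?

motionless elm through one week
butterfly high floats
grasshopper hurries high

Line 3

Line 1: motionless(3) + elm(1) + through(1) + one(1) + week(1) = 7 ✓
Line 2: butterfly(3) + high(1) + floats(1) = 5 ✓
Line 3: grasshopper(3) + hurries(2) + high(1) = 6 (expected 5)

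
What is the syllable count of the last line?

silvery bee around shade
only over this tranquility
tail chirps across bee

The last line: tail (1), chirps (1), across (2), bee (1) → 5

5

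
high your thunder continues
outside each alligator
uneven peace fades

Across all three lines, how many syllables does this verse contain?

19

Line 1: high (1), your (1), thunder (2), continues (3) → 7
Line 2: outside (2), each (1), alligator (4) → 7
Line 3: uneven (3), peace (1), fades (1) → 5
Total: 7 + 7 + 5 = 19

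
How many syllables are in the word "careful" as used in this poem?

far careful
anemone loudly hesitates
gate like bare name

"careful" has 2 syllables.

2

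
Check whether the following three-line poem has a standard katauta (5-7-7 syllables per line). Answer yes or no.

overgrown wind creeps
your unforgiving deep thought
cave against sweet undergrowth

Yes

Line 1: "overgrown wind creeps": 3+1+1 = 5 ✓
Line 2: "your unforgiving deep thought": 1+4+1+1 = 7 ✓
Line 3: "cave against sweet undergrowth": 1+2+1+3 = 7 ✓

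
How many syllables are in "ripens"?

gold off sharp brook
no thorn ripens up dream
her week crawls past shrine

2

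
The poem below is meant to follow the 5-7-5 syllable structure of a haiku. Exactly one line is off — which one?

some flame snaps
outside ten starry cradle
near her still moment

Line 1: "some flame snaps": 1+1+1 = 3 (expected 5)
Line 2: "outside ten starry cradle": 2+1+2+2 = 7 ✓
Line 3: "near her still moment": 1+1+1+2 = 5 ✓

Line 1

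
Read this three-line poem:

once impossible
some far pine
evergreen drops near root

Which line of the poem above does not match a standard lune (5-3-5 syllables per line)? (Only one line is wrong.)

Line 1: once (1), impossible (4) → 5 ✓
Line 2: some (1), far (1), pine (1) → 3 ✓
Line 3: evergreen (3), drops (1), near (1), root (1) → 6 (expected 5)

The third line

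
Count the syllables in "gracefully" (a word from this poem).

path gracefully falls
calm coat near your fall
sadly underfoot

"gracefully" has 3 syllables.

3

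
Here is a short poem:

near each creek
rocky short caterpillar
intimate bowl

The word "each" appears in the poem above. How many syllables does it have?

1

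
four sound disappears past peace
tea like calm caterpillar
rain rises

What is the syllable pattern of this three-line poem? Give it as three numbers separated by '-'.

Line 1: four(1) + sound(1) + disappears(3) + past(1) + peace(1) = 7
Line 2: tea(1) + like(1) + calm(1) + caterpillar(4) = 7
Line 3: rain(1) + rises(2) = 3

7-7-3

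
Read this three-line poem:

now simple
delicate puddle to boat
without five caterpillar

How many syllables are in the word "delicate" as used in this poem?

"delicate" has 3 syllables.

3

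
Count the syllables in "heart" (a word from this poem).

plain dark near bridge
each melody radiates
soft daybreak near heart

1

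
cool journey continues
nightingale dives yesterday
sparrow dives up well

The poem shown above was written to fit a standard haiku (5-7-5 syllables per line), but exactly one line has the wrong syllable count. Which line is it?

The first line

Line 1: cool(1) + journey(2) + continues(3) = 6 (expected 5)
Line 2: nightingale(3) + dives(1) + yesterday(3) = 7 ✓
Line 3: sparrow(2) + dives(1) + up(1) + well(1) = 5 ✓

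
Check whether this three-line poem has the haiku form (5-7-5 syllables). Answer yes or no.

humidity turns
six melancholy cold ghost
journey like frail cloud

Line 1: "humidity turns": 4+1 = 5 ✓
Line 2: "six melancholy cold ghost": 1+4+1+1 = 7 ✓
Line 3: "journey like frail cloud": 2+1+1+1 = 5 ✓

Yes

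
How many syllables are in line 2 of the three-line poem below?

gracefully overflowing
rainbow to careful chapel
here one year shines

7

Line 2: rainbow (2), to (1), careful (2), chapel (2) → 7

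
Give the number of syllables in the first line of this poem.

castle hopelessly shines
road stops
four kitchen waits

The first line: castle(2) + hopelessly(3) + shines(1) = 6

6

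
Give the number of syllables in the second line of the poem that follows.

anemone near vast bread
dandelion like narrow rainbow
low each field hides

The second line: dandelion(4) + like(1) + narrow(2) + rainbow(2) = 9

9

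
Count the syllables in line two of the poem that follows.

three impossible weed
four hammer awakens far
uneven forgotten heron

Line two: four (1), hammer (2), awakens (3), far (1) → 7

7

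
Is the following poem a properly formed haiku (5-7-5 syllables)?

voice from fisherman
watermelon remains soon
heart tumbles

Line 1: "voice from fisherman": 1+1+3 = 5 ✓
Line 2: "watermelon remains soon": 4+2+1 = 7 ✓
Line 3: "heart tumbles": 1+2 = 3 (expected 5)

No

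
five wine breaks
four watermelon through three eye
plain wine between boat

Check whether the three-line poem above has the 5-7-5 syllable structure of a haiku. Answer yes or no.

Line 1: five (1), wine (1), breaks (1) → 3 (expected 5)
Line 2: four (1), watermelon (4), through (1), three (1), eye (1) → 8 (expected 7)
Line 3: plain (1), wine (1), between (2), boat (1) → 5 ✓

No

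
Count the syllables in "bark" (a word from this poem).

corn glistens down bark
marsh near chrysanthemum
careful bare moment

1

"bark" has 1 syllable.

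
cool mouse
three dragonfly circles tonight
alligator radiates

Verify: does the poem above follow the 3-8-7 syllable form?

Line 1: "cool mouse": 1+1 = 2 (expected 3)
Line 2: "three dragonfly circles tonight": 1+3+2+2 = 8 ✓
Line 3: "alligator radiates": 4+3 = 7 ✓

No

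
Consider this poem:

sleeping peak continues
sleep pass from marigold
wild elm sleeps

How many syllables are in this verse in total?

15

Line 1: sleeping(2) + peak(1) + continues(3) = 6
Line 2: sleep(1) + pass(1) + from(1) + marigold(3) = 6
Line 3: wild(1) + elm(1) + sleeps(1) = 3
Total: 6 + 6 + 3 = 15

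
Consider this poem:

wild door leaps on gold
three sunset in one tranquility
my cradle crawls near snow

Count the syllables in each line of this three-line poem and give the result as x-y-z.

Line 1: wild(1) + door(1) + leaps(1) + on(1) + gold(1) = 5
Line 2: three(1) + sunset(2) + in(1) + one(1) + tranquility(4) = 9
Line 3: my(1) + cradle(2) + crawls(1) + near(1) + snow(1) = 6

5-9-6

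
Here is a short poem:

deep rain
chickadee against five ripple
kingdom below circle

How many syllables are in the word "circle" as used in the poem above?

2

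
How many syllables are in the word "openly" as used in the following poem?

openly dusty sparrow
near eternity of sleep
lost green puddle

3

"openly" has 3 syllables.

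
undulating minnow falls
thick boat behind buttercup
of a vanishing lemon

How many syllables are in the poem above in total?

Line 1: undulating (4), minnow (2), falls (1) → 7
Line 2: thick (1), boat (1), behind (2), buttercup (3) → 7
Line 3: of (1), a (1), vanishing (3), lemon (2) → 7
Total: 7 + 7 + 7 = 21

21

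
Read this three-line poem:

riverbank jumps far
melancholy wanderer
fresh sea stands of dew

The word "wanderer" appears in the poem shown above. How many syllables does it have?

3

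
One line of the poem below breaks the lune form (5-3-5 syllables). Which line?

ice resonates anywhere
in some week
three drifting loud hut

The first line

Line 1: ice(1) + resonates(3) + anywhere(3) = 7 (expected 5)
Line 2: in(1) + some(1) + week(1) = 3 ✓
Line 3: three(1) + drifting(2) + loud(1) + hut(1) = 5 ✓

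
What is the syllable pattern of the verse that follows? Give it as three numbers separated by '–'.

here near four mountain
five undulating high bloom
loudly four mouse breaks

5–7–5

Line 1: here(1) + near(1) + four(1) + mountain(2) = 5
Line 2: five(1) + undulating(4) + high(1) + bloom(1) = 7
Line 3: loudly(2) + four(1) + mouse(1) + breaks(1) = 5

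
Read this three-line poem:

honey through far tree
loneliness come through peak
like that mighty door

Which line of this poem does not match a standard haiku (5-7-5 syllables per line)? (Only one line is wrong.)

Line 2

Line 1: honey(2) + through(1) + far(1) + tree(1) = 5 ✓
Line 2: loneliness(3) + come(1) + through(1) + peak(1) = 6 (expected 7)
Line 3: like(1) + that(1) + mighty(2) + door(1) = 5 ✓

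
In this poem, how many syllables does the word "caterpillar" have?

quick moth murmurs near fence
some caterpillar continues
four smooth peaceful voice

4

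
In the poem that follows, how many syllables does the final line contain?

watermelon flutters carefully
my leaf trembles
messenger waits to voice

The final line: messenger(3) + waits(1) + to(1) + voice(1) = 6

6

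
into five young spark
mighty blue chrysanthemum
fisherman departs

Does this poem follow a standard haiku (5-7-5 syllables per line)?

Line 1: into(2) + five(1) + young(1) + spark(1) = 5 ✓
Line 2: mighty(2) + blue(1) + chrysanthemum(4) = 7 ✓
Line 3: fisherman(3) + departs(2) = 5 ✓

Yes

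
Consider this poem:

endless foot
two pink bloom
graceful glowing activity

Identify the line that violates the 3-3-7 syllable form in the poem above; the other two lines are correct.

Line 1: "endless foot": 2+1 = 3 ✓
Line 2: "two pink bloom": 1+1+1 = 3 ✓
Line 3: "graceful glowing activity": 2+2+4 = 8 (expected 7)

Line 3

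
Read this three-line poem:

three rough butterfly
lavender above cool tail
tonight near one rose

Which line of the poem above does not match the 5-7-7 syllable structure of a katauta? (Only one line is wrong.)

The third line

Line 1: three(1) + rough(1) + butterfly(3) = 5 ✓
Line 2: lavender(3) + above(2) + cool(1) + tail(1) = 7 ✓
Line 3: tonight(2) + near(1) + one(1) + rose(1) = 5 (expected 7)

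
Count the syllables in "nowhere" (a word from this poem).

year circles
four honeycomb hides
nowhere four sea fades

2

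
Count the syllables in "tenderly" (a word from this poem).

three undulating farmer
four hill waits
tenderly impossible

3

"tenderly" has 3 syllables.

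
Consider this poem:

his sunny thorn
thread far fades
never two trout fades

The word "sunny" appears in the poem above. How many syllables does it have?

2

"sunny" has 2 syllables.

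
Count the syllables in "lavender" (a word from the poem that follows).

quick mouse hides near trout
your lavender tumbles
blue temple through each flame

3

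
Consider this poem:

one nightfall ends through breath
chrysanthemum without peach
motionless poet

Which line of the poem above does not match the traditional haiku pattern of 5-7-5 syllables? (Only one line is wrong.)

Line 1: "one nightfall ends through breath": 1+2+1+1+1 = 6 (expected 5)
Line 2: "chrysanthemum without peach": 4+2+1 = 7 ✓
Line 3: "motionless poet": 3+2 = 5 ✓

Line 1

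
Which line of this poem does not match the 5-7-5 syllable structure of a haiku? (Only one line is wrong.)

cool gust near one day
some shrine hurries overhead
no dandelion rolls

Line 1: "cool gust near one day": 1+1+1+1+1 = 5 ✓
Line 2: "some shrine hurries overhead": 1+1+2+3 = 7 ✓
Line 3: "no dandelion rolls": 1+4+1 = 6 (expected 5)

Line 3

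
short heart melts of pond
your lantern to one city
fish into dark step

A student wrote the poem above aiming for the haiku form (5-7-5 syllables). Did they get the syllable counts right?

Yes

Line 1: short (1), heart (1), melts (1), of (1), pond (1) → 5 ✓
Line 2: your (1), lantern (2), to (1), one (1), city (2) → 7 ✓
Line 3: fish (1), into (2), dark (1), step (1) → 5 ✓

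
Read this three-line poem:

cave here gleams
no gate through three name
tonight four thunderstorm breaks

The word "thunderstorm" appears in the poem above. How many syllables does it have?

3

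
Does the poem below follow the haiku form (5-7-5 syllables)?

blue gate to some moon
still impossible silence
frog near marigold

Yes

Line 1: "blue gate to some moon": 1+1+1+1+1 = 5 ✓
Line 2: "still impossible silence": 1+4+2 = 7 ✓
Line 3: "frog near marigold": 1+1+3 = 5 ✓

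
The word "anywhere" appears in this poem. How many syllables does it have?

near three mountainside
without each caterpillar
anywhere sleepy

"anywhere" has 3 syllables.

3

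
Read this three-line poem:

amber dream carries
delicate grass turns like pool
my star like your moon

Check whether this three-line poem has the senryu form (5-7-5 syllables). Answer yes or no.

Line 1: amber(2) + dream(1) + carries(2) = 5 ✓
Line 2: delicate(3) + grass(1) + turns(1) + like(1) + pool(1) = 7 ✓
Line 3: my(1) + star(1) + like(1) + your(1) + moon(1) = 5 ✓

Yes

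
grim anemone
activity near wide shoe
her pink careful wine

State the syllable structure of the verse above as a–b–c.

Line 1: grim (1), anemone (4) → 5
Line 2: activity (4), near (1), wide (1), shoe (1) → 7
Line 3: her (1), pink (1), careful (2), wine (1) → 5

5–7–5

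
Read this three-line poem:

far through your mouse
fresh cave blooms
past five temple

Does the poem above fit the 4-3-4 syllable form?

Line 1: far (1), through (1), your (1), mouse (1) → 4 ✓
Line 2: fresh (1), cave (1), blooms (1) → 3 ✓
Line 3: past (1), five (1), temple (2) → 4 ✓

Yes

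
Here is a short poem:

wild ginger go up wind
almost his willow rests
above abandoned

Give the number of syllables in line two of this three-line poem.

Line two: almost (2), his (1), willow (2), rests (1) → 6

6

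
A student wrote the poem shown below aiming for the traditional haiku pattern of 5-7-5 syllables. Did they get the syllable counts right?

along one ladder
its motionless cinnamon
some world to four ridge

Line 1: "along one ladder": 2+1+2 = 5 ✓
Line 2: "its motionless cinnamon": 1+3+3 = 7 ✓
Line 3: "some world to four ridge": 1+1+1+1+1 = 5 ✓

Yes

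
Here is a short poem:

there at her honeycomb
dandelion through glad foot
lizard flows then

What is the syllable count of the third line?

4

The third line: lizard(2) + flows(1) + then(1) = 4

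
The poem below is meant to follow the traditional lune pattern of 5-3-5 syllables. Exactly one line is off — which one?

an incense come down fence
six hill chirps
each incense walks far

Line 1: an (1), incense (2), come (1), down (1), fence (1) → 6 (expected 5)
Line 2: six (1), hill (1), chirps (1) → 3 ✓
Line 3: each (1), incense (2), walks (1), far (1) → 5 ✓

Line 1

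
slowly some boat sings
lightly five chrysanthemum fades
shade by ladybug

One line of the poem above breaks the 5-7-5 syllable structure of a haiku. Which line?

Line 2

Line 1: slowly (2), some (1), boat (1), sings (1) → 5 ✓
Line 2: lightly (2), five (1), chrysanthemum (4), fades (1) → 8 (expected 7)
Line 3: shade (1), by (1), ladybug (3) → 5 ✓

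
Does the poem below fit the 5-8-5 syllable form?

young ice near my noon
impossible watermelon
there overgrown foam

Line 1: young(1) + ice(1) + near(1) + my(1) + noon(1) = 5 ✓
Line 2: impossible(4) + watermelon(4) = 8 ✓
Line 3: there(1) + overgrown(3) + foam(1) = 5 ✓

Yes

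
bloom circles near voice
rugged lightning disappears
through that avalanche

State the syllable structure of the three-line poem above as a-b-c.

5-7-5

Line 1: "bloom circles near voice": 1+2+1+1 = 5
Line 2: "rugged lightning disappears": 2+2+3 = 7
Line 3: "through that avalanche": 1+1+3 = 5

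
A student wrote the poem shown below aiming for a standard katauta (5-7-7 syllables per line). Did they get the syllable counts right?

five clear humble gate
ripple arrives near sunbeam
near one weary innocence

Yes

Line 1: five(1) + clear(1) + humble(2) + gate(1) = 5 ✓
Line 2: ripple(2) + arrives(2) + near(1) + sunbeam(2) = 7 ✓
Line 3: near(1) + one(1) + weary(2) + innocence(3) = 7 ✓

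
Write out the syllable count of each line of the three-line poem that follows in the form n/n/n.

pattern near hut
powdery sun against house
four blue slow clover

4/7/5

Line 1: pattern (2), near (1), hut (1) → 4
Line 2: powdery (3), sun (1), against (2), house (1) → 7
Line 3: four (1), blue (1), slow (1), clover (2) → 5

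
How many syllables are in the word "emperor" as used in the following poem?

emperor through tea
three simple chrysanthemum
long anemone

"emperor" has 3 syllables.

3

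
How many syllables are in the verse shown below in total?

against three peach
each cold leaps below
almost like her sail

Line 1: against (2), three (1), peach (1) → 4
Line 2: each (1), cold (1), leaps (1), below (2) → 5
Line 3: almost (2), like (1), her (1), sail (1) → 5
Total: 4 + 5 + 5 = 14

14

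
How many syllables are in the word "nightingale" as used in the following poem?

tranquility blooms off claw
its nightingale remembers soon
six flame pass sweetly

3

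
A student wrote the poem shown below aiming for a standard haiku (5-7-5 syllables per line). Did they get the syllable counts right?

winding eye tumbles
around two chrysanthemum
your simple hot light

Line 1: winding(2) + eye(1) + tumbles(2) = 5 ✓
Line 2: around(2) + two(1) + chrysanthemum(4) = 7 ✓
Line 3: your(1) + simple(2) + hot(1) + light(1) = 5 ✓

Yes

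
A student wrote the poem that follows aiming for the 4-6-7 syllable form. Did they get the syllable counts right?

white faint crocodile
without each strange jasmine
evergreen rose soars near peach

No

Line 1: white (1), faint (1), crocodile (3) → 5 (expected 4)
Line 2: without (2), each (1), strange (1), jasmine (2) → 6 ✓
Line 3: evergreen (3), rose (1), soars (1), near (1), peach (1) → 7 ✓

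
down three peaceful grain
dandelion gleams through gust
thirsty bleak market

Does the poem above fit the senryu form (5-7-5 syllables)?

Line 1: down(1) + three(1) + peaceful(2) + grain(1) = 5 ✓
Line 2: dandelion(4) + gleams(1) + through(1) + gust(1) = 7 ✓
Line 3: thirsty(2) + bleak(1) + market(2) = 5 ✓

Yes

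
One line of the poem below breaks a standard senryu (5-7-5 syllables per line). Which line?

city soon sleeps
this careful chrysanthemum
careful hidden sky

The first line

Line 1: city(2) + soon(1) + sleeps(1) = 4 (expected 5)
Line 2: this(1) + careful(2) + chrysanthemum(4) = 7 ✓
Line 3: careful(2) + hidden(2) + sky(1) = 5 ✓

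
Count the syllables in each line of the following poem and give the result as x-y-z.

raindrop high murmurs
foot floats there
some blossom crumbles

Line 1: "raindrop high murmurs": 2+1+2 = 5
Line 2: "foot floats there": 1+1+1 = 3
Line 3: "some blossom crumbles": 1+2+2 = 5

5-3-5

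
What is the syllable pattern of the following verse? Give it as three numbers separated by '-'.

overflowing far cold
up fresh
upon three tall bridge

6-2-5

Line 1: overflowing (4), far (1), cold (1) → 6
Line 2: up (1), fresh (1) → 2
Line 3: upon (2), three (1), tall (1), bridge (1) → 5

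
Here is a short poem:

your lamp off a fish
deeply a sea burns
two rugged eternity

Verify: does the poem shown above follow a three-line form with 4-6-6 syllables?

No

Line 1: your(1) + lamp(1) + off(1) + a(1) + fish(1) = 5 (expected 4)
Line 2: deeply(2) + a(1) + sea(1) + burns(1) = 5 (expected 6)
Line 3: two(1) + rugged(2) + eternity(4) = 7 (expected 6)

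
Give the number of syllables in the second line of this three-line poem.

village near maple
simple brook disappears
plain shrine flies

6

The second line: simple(2) + brook(1) + disappears(3) = 6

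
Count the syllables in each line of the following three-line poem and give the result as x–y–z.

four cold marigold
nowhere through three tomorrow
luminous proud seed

Line 1: four(1) + cold(1) + marigold(3) = 5
Line 2: nowhere(2) + through(1) + three(1) + tomorrow(3) = 7
Line 3: luminous(3) + proud(1) + seed(1) = 5

5–7–5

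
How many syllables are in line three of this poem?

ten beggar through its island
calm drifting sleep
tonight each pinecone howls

Line three: tonight(2) + each(1) + pinecone(2) + howls(1) = 6

6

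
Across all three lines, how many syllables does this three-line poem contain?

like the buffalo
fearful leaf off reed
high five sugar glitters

Line 1: like(1) + the(1) + buffalo(3) = 5
Line 2: fearful(2) + leaf(1) + off(1) + reed(1) = 5
Line 3: high(1) + five(1) + sugar(2) + glitters(2) = 6
Total: 5 + 5 + 6 = 16

16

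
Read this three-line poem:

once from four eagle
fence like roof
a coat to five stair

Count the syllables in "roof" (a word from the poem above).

1

"roof" has 1 syllable.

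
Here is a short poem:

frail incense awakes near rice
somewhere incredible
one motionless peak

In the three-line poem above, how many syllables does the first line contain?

The first line: frail (1), incense (2), awakes (2), near (1), rice (1) → 7

7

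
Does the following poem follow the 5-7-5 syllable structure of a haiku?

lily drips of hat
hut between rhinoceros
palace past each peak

Yes

Line 1: lily (2), drips (1), of (1), hat (1) → 5 ✓
Line 2: hut (1), between (2), rhinoceros (4) → 7 ✓
Line 3: palace (2), past (1), each (1), peak (1) → 5 ✓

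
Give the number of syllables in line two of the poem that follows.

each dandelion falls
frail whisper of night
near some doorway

Line two: "frail whisper of night": 1+2+1+1 = 5

5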